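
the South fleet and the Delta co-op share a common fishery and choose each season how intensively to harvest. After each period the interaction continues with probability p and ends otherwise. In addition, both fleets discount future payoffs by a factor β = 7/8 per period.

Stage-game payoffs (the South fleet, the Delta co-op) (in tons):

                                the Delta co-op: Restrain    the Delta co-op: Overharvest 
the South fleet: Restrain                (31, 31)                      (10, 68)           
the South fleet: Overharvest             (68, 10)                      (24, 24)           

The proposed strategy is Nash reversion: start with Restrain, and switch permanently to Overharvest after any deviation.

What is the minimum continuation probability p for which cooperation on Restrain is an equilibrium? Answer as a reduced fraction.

Expected continuation weight on next period's payoff is β·p = 7/8·p, which plays the role of the discount factor.
Cooperation requires 7/8·p ≥ (68−31)/(68−24) = 37/44, hence p ≥ 74/77.

74/77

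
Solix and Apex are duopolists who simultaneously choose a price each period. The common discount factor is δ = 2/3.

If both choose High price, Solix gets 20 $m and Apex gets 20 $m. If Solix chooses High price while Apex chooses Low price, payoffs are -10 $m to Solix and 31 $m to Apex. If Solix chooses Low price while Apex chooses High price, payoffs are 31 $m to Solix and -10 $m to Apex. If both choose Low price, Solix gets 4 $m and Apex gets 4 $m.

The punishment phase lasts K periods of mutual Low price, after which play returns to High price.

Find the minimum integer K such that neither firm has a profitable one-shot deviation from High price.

Need Σ_{k=1}^{K} δ^k ≥ (31−20)/(20−4) = 0.6875 at δ = 2/3.
At K = 1 the sum is 0.6667 < 0.6875; at K = 2 it is 1.1111 ≥ 0.6875.
So the minimum punishment length is K = 2.

2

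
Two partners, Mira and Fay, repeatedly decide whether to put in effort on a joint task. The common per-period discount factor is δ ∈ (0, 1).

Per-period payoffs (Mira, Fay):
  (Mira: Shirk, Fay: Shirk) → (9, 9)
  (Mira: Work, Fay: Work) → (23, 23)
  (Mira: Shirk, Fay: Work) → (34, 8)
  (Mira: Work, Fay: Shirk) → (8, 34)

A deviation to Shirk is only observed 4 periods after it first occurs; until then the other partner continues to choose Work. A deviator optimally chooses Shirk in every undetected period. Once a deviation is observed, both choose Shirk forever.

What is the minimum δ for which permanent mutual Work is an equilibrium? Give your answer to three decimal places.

Deviating for the 4 undetected periods gains 34−23 = 11 per period over cooperation, then loses 23−9 = 14 per period forever once punishment starts.
Gain: 11(1 + δ + … + δ^3); loss: 14·δ^4/(1−δ).
No profitable deviation ⇔ 11(1−δ^4) ≤ 14·δ^4, i.e. δ^4 ≥ 11/(11+14) = 11/25.
Hence δ ≥ (11/25)^(1/4) ≈ 0.814.

0.814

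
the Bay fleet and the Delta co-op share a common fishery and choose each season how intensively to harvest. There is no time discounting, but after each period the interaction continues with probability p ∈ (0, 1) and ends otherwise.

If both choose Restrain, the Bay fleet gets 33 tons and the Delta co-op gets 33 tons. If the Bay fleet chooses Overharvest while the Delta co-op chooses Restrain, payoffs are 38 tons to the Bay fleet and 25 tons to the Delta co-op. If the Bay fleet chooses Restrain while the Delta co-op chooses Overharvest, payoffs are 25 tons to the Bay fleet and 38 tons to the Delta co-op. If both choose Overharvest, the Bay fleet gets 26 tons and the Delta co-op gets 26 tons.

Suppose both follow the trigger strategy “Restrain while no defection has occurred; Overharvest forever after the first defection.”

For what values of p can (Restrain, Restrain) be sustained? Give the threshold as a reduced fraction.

With no time discounting, the continuation probability p plays the role of the discount factor.
Grim-trigger IC: 33/(1−p) ≥ 38 + 26p/(1−p) ⇒ p ≥ (38−33)/(38−26) = 5/12.

5/12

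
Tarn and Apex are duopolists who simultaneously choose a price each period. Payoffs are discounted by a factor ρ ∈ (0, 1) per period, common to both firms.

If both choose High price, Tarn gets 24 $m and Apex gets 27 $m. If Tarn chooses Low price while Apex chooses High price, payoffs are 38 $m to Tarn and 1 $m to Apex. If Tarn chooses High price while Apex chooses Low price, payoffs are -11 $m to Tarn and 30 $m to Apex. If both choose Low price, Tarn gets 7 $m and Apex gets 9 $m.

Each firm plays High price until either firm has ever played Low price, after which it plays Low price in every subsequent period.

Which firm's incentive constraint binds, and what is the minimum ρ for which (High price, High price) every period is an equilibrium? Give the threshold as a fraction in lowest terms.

Tarn's threshold: (38−24)/(38−7) = 14/31.
Apex's threshold: (30−27)/(30−9) = 1/7.
14/31 > 1/7, so Tarn binds and ρ* = 14/31.

Tarn; ρ ≥ 14/31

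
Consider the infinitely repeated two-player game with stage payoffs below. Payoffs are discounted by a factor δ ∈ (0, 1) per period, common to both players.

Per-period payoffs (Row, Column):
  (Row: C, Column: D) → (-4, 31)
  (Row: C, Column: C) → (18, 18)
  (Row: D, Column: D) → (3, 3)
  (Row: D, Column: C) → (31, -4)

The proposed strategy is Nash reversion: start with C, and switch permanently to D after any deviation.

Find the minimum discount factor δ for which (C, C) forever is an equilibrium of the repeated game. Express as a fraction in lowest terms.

Under grim trigger the critical discount factor is (T−C)/(T−P) with T = 31, C = 18, P = 3.
δ* = (31−18)/(31−3) = 13/28.

13/28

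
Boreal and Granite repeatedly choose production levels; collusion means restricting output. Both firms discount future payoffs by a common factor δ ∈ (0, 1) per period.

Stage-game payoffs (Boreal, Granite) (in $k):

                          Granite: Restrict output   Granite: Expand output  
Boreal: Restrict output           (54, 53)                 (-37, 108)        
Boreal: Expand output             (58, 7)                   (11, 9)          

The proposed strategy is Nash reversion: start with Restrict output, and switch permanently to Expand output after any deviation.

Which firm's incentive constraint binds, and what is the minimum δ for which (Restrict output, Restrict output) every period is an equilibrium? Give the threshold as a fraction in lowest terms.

Granite; δ ≥ 5/9

For Boreal: deviation gain 58−54 = 4, per-period punishment loss 54−11 = 43. IC gives δ ≥ 4/47.
For Granite: gain 55, loss 44 per period, so δ ≥ 55/99 = 5/9.
The tighter constraint is Granite's, so cooperation needs δ ≥ 5/9.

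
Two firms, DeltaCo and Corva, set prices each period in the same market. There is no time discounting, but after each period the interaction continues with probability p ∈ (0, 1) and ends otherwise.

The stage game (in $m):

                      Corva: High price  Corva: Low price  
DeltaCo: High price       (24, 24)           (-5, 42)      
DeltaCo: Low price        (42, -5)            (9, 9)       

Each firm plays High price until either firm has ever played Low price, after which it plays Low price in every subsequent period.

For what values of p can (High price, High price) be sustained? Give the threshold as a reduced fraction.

6/11

Expected cooperation value is 24 + p·24 + p²·24 + … = 24/(1−p); deviation gives 42 + p·9/(1−p).
24 ≥ 42(1−p) + 9p ⇒ 33p ≥ 18 ⇒ p ≥ 18/33 = 6/11.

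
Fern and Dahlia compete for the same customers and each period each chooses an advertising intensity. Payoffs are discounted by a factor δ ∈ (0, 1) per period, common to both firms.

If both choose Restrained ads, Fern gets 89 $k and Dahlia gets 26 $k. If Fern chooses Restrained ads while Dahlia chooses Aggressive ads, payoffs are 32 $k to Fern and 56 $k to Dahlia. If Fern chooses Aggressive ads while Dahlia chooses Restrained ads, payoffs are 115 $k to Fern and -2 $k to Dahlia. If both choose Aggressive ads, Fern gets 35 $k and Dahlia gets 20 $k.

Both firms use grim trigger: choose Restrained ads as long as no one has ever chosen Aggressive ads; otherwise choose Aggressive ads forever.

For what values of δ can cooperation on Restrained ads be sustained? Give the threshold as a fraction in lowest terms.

Fern's threshold: (115−89)/(115−35) = 13/40.
Dahlia's threshold: (56−26)/(56−20) = 5/6.
13/40 < 5/6, so Dahlia binds and δ* = 5/6.

5/6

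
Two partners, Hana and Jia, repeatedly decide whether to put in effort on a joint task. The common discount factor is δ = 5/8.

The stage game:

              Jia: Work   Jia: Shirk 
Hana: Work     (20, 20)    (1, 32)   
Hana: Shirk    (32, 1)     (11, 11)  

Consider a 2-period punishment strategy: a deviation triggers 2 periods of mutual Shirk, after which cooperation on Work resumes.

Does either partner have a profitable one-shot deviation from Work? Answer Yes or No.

A one-shot deviation gives 32 now, then 11 for 2 periods, then back to 20.
Gain from deviating: (32−20) today; loss: (20−11) in each of the next 2 periods.
No-deviation condition: (20−11)(δ+…+δ^2) ≥ 32−20, i.e. δ+…+δ^2 ≥ 4/3.
At δ = 5/8: δ+…+δ^2 = 1.0156 < 1.3333.
So cooperation is not sustainable.

Yes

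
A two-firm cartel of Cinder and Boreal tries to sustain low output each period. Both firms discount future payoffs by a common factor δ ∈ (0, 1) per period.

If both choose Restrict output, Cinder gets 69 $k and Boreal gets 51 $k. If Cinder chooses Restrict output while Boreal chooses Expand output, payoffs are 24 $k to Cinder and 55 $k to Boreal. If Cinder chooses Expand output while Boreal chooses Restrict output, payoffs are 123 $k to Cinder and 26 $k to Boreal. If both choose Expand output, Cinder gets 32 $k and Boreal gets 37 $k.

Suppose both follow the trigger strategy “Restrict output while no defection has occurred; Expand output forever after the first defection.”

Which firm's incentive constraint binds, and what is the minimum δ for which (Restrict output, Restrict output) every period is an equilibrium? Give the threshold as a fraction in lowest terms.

For Cinder: deviation gain 123−69 = 54, per-period punishment loss 69−32 = 37. IC gives δ ≥ 54/91.
For Boreal: gain 4, loss 14 per period, so δ ≥ 4/18 = 2/9.
The tighter constraint is Cinder's, so cooperation needs δ ≥ 54/91.

Cinder; δ ≥ 54/91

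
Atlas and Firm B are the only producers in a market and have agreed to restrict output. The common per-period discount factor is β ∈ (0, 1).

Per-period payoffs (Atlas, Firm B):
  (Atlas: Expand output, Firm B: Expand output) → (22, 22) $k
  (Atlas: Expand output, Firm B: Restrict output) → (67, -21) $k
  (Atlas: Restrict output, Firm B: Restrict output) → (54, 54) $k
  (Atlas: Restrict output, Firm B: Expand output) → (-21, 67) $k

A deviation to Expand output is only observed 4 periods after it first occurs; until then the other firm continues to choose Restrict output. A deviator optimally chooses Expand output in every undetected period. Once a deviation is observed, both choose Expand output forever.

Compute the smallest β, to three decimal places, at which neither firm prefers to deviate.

0.733

A deviator earns 67 for 4 periods, then 22 forever; cooperating earns 54 forever. Multiplying the IC by (1−β):
54 ≥ 67(1−β^4) + 22β^4, so 45·β^4 ≥ 13 and β^4 ≥ 13/45.
β ≥ (13/45)^(1/4) ≈ 0.733.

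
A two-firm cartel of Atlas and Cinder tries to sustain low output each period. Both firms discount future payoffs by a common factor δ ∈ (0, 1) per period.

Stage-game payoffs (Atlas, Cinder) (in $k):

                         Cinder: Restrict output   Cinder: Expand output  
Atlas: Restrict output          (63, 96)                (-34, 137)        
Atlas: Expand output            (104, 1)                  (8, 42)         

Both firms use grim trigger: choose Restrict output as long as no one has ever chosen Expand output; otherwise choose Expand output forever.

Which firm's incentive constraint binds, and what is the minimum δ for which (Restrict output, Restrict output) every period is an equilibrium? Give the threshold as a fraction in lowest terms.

Cinder; δ ≥ 41/95

For Atlas: deviation gain 104−63 = 41, per-period punishment loss 63−8 = 55. IC gives δ ≥ 41/96.
For Cinder: gain 41, loss 54 per period, so δ ≥ 41/95.
The tighter constraint is Cinder's, so cooperation needs δ ≥ 41/95.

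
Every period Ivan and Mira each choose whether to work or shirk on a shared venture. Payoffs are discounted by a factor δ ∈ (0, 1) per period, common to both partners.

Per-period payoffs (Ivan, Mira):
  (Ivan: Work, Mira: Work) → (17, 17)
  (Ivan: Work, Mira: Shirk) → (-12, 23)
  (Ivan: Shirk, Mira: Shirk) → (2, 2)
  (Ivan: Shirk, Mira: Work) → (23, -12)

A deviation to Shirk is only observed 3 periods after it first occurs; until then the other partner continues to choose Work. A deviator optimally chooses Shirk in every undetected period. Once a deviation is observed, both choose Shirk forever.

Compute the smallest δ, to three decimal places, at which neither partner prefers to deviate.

Deviating for the 3 undetected periods gains 23−17 = 6 per period over cooperation, then loses 17−2 = 15 per period forever once punishment starts.
Gain: 6(1 + δ + … + δ^2); loss: 15·δ^3/(1−δ).
No profitable deviation ⇔ 6(1−δ^3) ≤ 15·δ^3, i.e. δ^3 ≥ 6/(6+15) = 2/7.
Hence δ ≥ (2/7)^(1/3) ≈ 0.659.

0.659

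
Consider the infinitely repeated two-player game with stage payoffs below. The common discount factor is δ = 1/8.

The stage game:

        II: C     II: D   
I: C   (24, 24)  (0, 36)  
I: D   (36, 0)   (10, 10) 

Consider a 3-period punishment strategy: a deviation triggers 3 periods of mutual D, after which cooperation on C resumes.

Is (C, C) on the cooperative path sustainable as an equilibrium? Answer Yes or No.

No

IC: δ+…+δ^3 ≥ (36−24)/(24−10) = 6/7.
At δ = 1/8: partial sum = 0.1426 < 0.8571. Cooperation not sustainable.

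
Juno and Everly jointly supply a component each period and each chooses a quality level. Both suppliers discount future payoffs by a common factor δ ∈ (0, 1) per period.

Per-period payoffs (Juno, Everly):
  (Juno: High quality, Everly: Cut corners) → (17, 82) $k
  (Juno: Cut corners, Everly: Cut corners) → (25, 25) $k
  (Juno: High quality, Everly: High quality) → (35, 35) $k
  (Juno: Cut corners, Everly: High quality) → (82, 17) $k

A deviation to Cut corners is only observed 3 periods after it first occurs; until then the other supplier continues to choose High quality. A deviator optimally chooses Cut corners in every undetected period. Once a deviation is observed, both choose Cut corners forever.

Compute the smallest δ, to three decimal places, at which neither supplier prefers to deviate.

Deviating for the 3 undetected periods gains 82−35 = 47 per period over cooperation, then loses 35−25 = 10 per period forever once punishment starts.
Gain: 47(1 + δ + … + δ^2); loss: 10·δ^3/(1−δ).
No profitable deviation ⇔ 47(1−δ^3) ≤ 10·δ^3, i.e. δ^3 ≥ 47/(47+10) = 47/57.
Hence δ ≥ (47/57)^(1/3) ≈ 0.938.

0.938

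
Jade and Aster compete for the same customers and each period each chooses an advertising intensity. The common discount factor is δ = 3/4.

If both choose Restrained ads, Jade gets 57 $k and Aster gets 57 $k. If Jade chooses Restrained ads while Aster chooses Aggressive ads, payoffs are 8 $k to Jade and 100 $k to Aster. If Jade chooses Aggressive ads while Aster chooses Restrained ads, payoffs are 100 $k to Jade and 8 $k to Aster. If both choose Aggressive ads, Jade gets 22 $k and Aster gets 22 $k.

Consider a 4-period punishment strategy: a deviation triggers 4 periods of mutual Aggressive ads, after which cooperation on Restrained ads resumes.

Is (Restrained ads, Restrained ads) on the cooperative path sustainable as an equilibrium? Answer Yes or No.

A one-shot deviation gives 100 now, then 22 for 4 periods, then back to 57.
Gain from deviating: (100−57) today; loss: (57−22) in each of the next 4 periods.
No-deviation condition: (57−22)(δ+…+δ^4) ≥ 100−57, i.e. δ+…+δ^4 ≥ 43/35.
At δ = 3/4: δ+…+δ^4 = 2.0508 ≥ 1.2286.
So cooperation is sustainable.

Yes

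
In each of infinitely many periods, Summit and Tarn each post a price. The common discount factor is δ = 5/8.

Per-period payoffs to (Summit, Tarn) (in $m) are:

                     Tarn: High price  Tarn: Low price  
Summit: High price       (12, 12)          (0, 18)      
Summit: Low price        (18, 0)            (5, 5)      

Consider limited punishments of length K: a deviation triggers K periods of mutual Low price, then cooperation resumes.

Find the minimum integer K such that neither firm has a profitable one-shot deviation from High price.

Need Σ_{k=1}^{K} δ^k ≥ (18−12)/(12−5) = 0.8571 at δ = 5/8.
At K = 1 the sum is 0.6250 < 0.8571; at K = 2 it is 1.0156 ≥ 0.8571.
So the minimum punishment length is K = 2.

2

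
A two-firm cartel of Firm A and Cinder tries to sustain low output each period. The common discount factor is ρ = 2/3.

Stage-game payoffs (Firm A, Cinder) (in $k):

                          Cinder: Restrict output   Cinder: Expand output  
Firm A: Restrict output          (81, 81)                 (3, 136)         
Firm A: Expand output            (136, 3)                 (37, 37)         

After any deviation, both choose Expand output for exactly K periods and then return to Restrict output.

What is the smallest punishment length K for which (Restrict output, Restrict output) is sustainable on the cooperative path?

3

Need Σ_{k=1}^{K} ρ^k ≥ (136−81)/(81−37) = 1.2500 at ρ = 2/3.
At K = 2 the sum is 1.1111 < 1.2500; at K = 3 it is 1.4074 ≥ 1.2500.
So the minimum punishment length is K = 3.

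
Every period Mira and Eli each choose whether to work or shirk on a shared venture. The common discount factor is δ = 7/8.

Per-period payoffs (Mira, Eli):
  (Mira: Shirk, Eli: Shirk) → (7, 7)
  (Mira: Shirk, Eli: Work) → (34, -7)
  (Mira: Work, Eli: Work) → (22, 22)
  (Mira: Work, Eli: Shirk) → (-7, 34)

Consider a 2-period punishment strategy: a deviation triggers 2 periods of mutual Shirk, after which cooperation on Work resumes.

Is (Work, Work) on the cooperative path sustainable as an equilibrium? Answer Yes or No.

Comparing payoff streams over the 3 periods until play realigns: cooperate → 22(1+δ+…+δ^2); deviate → 34 + 7(δ+…+δ^2).
Cooperation is sustained iff (22−7)(δ+…+δ^2) ≥ 34−22.
δ+…+δ^2 = 7/8·(1−(7/8)^2)/(1−7/8) = 1.6406, and (34−22)/(22−7) = 0.8000.
1.6406 ≥ 0.8000, so cooperation is sustainable.

Yes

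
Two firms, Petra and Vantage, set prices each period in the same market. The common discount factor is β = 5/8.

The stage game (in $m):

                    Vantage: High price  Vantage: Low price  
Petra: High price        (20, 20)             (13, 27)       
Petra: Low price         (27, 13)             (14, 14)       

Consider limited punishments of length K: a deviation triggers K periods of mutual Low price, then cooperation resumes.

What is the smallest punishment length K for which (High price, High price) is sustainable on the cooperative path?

IC: β(1−β^K)/(1−β) ≥ (27−20)/(20−14) = 7/6.
With β = 5/8: need 1 − β^K ≥ 7/6·(1−5/8)/(5/8), i.e. β^K ≤ 0.3000.
Since (5/8)^2 = 0.3906 and (5/8)^3 = 0.2441, the smallest such K is 3.

3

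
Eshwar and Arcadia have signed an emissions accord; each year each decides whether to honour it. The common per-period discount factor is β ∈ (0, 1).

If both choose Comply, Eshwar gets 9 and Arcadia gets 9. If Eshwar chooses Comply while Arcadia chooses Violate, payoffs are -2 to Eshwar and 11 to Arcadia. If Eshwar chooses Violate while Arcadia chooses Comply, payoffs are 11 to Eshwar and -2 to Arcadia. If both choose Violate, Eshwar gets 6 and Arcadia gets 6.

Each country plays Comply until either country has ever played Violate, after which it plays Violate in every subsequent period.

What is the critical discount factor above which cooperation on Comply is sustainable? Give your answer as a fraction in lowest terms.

Under grim trigger the critical discount factor is (T−C)/(T−P) with T = 11, C = 9, P = 6.
β* = (11−9)/(11−6) = 2/5.

2/5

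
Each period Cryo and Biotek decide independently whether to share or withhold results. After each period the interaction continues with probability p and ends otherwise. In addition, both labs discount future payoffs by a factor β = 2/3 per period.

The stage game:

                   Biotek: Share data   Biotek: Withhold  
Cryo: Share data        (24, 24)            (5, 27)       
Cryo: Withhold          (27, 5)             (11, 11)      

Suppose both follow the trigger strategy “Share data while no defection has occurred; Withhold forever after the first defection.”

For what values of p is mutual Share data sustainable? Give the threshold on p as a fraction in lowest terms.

9/32

With continuation probability p and discount β, the effective per-period discount factor is βp.
Grim-trigger IC: βp ≥ (27−24)/(27−11) = 3/16.
So p ≥ (3/16)/(2/3) = 9/32.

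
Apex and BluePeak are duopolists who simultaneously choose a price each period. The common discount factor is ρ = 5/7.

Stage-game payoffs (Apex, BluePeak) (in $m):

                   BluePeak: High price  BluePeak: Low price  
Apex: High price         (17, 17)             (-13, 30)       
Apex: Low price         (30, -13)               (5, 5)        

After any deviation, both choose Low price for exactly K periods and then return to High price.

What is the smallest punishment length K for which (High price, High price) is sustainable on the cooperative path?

Need Σ_{k=1}^{K} ρ^k ≥ (30−17)/(17−5) = 1.0833 at ρ = 5/7.
At K = 1 the sum is 0.7143 < 1.0833; at K = 2 it is 1.2245 ≥ 1.0833.
So the minimum punishment length is K = 2.

2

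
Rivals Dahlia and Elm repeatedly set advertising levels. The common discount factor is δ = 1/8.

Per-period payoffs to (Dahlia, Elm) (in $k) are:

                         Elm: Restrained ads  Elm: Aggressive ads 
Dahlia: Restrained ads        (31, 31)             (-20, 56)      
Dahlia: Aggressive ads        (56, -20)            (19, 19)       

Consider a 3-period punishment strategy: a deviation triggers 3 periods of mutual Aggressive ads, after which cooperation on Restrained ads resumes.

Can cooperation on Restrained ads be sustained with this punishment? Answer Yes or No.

No

Comparing payoff streams over the 4 periods until play realigns: cooperate → 31(1+δ+…+δ^3); deviate → 56 + 19(δ+…+δ^3).
Cooperation is sustained iff (31−19)(δ+…+δ^3) ≥ 56−31.
δ+…+δ^3 = 1/8·(1−(1/8)^3)/(1−1/8) = 0.1426, and (56−31)/(31−19) = 2.0833.
0.1426 < 2.0833, so cooperation is not sustainable.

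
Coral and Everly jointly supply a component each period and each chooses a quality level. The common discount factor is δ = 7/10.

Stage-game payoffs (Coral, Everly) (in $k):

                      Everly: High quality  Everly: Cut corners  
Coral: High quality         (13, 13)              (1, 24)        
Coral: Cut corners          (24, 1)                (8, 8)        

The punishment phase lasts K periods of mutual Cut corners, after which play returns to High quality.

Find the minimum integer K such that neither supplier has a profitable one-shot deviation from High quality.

9

Need Σ_{k=1}^{K} δ^k ≥ (24−13)/(13−8) = 2.2000 at δ = 7/10.
At K = 8 the sum is 2.1988 < 2.2000; at K = 9 it is 2.2392 ≥ 2.2000.
So the minimum punishment length is K = 9.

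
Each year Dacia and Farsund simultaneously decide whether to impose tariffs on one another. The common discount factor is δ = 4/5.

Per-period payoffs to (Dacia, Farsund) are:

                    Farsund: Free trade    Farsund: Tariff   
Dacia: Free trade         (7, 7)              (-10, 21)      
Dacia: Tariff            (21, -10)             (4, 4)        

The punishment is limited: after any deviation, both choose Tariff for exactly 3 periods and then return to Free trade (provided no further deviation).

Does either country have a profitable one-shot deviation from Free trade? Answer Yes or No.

Yes

IC: δ+…+δ^3 ≥ (21−7)/(7−4) = 14/3.
At δ = 4/5: partial sum = 1.9520 < 4.6667. Cooperation not sustainable.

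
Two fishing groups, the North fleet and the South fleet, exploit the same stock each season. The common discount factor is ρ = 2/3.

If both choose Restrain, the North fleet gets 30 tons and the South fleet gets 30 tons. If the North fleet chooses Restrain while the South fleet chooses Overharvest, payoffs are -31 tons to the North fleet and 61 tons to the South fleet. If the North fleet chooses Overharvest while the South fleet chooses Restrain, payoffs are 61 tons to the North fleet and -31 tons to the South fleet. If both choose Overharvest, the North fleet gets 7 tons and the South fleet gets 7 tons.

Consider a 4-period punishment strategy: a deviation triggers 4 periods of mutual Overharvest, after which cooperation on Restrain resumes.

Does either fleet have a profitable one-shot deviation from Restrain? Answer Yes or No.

Comparing payoff streams over the 5 periods until play realigns: cooperate → 30(1+ρ+…+ρ^4); deviate → 61 + 7(ρ+…+ρ^4).
Cooperation is sustained iff (30−7)(ρ+…+ρ^4) ≥ 61−30.
ρ+…+ρ^4 = 2/3·(1−(2/3)^4)/(1−2/3) = 1.6049, and (61−30)/(30−7) = 1.3478.
1.6049 ≥ 1.3478, so cooperation is sustainable.

No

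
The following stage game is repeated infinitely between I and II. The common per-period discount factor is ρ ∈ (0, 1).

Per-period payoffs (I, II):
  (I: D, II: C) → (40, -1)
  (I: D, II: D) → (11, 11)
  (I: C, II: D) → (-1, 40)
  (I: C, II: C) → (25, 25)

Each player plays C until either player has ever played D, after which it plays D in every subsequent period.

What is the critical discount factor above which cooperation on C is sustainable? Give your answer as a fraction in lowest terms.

15/29

One-period gain from deviating is 40 − 25 = 15. The loss is 25 − 11 = 14 in every subsequent period, with present value 14·ρ/(1−ρ).
Deviation is unprofitable when 14·ρ/(1−ρ) ≥ 15, i.e. ρ/(1−ρ) ≥ 15/14.
Equivalently ρ ≥ 15/(15+14) = 15/29.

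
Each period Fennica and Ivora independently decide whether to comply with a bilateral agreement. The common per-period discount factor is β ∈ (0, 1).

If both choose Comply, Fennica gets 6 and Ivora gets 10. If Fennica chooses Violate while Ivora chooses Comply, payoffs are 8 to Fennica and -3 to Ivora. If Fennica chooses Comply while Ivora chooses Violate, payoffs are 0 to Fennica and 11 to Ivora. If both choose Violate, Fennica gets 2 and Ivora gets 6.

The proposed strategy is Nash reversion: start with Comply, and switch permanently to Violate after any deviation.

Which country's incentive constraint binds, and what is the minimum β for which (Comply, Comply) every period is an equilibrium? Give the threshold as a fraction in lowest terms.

For Fennica: deviation gain 8−6 = 2, per-period punishment loss 6−2 = 4. IC gives β ≥ 2/6 = 1/3.
For Ivora: gain 1, loss 4 per period, so β ≥ 1/5.
The tighter constraint is Fennica's, so cooperation needs β ≥ 1/3.

Fennica; β ≥ 1/3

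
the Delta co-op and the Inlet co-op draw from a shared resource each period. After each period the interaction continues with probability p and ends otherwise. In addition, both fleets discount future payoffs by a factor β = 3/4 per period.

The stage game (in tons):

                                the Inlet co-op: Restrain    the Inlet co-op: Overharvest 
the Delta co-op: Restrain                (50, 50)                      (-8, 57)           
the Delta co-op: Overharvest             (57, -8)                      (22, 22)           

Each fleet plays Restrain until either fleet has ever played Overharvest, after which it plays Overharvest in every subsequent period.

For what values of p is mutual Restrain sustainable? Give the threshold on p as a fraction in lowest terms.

With continuation probability p and discount β, the effective per-period discount factor is βp.
Grim-trigger IC: βp ≥ (57−50)/(57−22) = 1/5.
So p ≥ (1/5)/(3/4) = 4/15.

4/15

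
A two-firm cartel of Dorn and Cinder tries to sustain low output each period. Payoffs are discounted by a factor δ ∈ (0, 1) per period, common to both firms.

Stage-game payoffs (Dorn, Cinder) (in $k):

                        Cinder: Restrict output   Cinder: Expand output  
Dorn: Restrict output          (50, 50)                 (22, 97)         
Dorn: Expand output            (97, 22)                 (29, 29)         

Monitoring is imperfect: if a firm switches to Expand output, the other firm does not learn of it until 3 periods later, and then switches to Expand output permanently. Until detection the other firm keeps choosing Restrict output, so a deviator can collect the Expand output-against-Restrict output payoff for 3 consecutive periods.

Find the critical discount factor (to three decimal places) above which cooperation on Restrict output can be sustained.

The best deviation is to choose Expand output for all 3 undetected periods, earning 97 each, then 29 forever once detected.
Deviation value: 97(1−δ^3)/(1−δ) + 29δ^3/(1−δ); cooperation value: 50/(1−δ).
IC: 50 ≥ 97(1−δ^3) + 29δ^3 = 97 − 68δ^3.
So δ^3 ≥ 47/68, giving δ ≥ (47/68)^(1/3) ≈ 0.884.

0.884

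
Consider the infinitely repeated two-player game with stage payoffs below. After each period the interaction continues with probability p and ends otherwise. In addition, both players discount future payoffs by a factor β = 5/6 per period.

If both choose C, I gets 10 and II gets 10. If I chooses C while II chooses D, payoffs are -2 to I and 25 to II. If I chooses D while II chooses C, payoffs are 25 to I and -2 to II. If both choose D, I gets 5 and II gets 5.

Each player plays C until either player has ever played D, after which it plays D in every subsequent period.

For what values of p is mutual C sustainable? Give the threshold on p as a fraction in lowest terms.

9/10

With continuation probability p and discount β, the effective per-period discount factor is βp.
Grim-trigger IC: βp ≥ (25−10)/(25−5) = 3/4.
So p ≥ (3/4)/(5/6) = 9/10.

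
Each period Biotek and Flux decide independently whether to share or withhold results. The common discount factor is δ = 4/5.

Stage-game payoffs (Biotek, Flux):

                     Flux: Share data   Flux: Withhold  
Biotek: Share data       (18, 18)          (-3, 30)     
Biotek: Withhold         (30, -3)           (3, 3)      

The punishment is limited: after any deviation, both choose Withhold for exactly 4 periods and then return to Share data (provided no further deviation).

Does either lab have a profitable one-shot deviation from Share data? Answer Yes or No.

No

Comparing payoff streams over the 5 periods until play realigns: cooperate → 18(1+δ+…+δ^4); deviate → 30 + 3(δ+…+δ^4).
Cooperation is sustained iff (18−3)(δ+…+δ^4) ≥ 30−18.
δ+…+δ^4 = 4/5·(1−(4/5)^4)/(1−4/5) = 2.3616, and (30−18)/(18−3) = 0.8000.
2.3616 ≥ 0.8000, so cooperation is sustainable.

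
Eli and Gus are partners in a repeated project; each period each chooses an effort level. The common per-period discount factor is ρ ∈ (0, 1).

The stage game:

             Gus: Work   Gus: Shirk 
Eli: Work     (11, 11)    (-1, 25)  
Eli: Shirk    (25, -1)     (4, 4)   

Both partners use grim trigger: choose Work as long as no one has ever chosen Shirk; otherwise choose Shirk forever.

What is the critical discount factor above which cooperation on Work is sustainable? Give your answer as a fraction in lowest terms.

2/3

11/(1−ρ) ≥ 25 + 4ρ/(1−ρ)
11 ≥ 25 − 21ρ
ρ ≥ 14/21 = 2/3.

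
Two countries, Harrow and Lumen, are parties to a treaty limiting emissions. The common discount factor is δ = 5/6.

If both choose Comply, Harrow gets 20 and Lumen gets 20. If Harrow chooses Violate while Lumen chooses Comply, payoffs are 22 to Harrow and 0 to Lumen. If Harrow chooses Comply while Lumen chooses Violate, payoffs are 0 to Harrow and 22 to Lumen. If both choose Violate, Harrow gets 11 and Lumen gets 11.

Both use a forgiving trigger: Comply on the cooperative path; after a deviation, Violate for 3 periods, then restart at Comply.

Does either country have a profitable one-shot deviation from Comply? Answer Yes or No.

No

A one-shot deviation gives 22 now, then 11 for 3 periods, then back to 20.
Gain from deviating: (22−20) today; loss: (20−11) in each of the next 3 periods.
No-deviation condition: (20−11)(δ+…+δ^3) ≥ 22−20, i.e. δ+…+δ^3 ≥ 2/9.
At δ = 5/6: δ+…+δ^3 = 2.1065 ≥ 0.2222.
So cooperation is sustainable.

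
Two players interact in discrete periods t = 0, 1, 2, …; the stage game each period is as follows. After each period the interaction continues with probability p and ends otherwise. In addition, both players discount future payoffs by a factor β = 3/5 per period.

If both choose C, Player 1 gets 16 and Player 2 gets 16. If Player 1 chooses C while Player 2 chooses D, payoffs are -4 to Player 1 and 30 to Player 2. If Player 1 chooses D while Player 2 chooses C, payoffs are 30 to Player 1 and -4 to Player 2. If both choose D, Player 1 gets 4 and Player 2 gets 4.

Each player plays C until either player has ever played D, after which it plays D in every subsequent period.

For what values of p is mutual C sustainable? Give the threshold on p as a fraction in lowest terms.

35/39

With continuation probability p and discount β, the effective per-period discount factor is βp.
Grim-trigger IC: βp ≥ (30−16)/(30−4) = 7/13.
So p ≥ (7/13)/(3/5) = 35/39.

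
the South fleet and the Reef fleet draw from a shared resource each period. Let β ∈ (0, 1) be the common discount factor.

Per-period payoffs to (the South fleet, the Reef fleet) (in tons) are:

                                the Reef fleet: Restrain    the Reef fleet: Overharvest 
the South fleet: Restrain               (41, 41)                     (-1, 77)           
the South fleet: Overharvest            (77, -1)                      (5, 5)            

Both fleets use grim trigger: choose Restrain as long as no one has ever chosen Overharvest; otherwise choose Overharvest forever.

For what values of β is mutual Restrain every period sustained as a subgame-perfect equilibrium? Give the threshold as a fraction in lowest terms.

1/2

Cooperation forever yields 41 each period: 41/(1−β).
Deviating yields 77 once, then 5 forever: 77 + 5β/(1−β).
No profitable deviation requires 41/(1−β) ≥ 77 + 5β/(1−β).
Multiplying by (1−β): 41 ≥ 77(1−β) + 5β = 77 − 72β.
So 72β ≥ 36, i.e. β ≥ 36/72 = 1/2.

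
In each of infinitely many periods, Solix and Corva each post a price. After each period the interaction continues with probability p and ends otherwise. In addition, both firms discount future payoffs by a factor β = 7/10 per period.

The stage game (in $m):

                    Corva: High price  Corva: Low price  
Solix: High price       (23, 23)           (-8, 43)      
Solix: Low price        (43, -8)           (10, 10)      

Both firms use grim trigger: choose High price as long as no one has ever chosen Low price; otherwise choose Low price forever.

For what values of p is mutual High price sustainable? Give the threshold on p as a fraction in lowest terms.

Expected continuation weight on next period's payoff is β·p = 7/10·p, which plays the role of the discount factor.
Cooperation requires 7/10·p ≥ (43−23)/(43−10) = 20/33, hence p ≥ 200/231.

200/231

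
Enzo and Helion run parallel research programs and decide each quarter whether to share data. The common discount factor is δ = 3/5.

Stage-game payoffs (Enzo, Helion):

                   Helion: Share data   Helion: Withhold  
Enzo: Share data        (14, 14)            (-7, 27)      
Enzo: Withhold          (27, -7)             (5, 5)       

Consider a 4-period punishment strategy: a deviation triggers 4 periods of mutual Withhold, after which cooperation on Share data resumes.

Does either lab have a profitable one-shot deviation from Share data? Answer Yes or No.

Yes

Comparing payoff streams over the 5 periods until play realigns: cooperate → 14(1+δ+…+δ^4); deviate → 27 + 5(δ+…+δ^4).
Cooperation is sustained iff (14−5)(δ+…+δ^4) ≥ 27−14.
δ+…+δ^4 = 3/5·(1−(3/5)^4)/(1−3/5) = 1.3056, and (27−14)/(14−5) = 1.4444.
1.3056 < 1.4444, so cooperation is not sustainable.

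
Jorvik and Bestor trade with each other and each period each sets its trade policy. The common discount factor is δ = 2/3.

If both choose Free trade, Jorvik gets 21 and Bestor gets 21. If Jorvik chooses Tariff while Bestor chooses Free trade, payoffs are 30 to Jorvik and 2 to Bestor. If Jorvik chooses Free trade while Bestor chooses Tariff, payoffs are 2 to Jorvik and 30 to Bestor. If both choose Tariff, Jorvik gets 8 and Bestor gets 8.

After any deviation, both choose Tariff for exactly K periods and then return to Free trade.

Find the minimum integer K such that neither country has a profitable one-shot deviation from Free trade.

IC: δ(1−δ^K)/(1−δ) ≥ (30−21)/(21−8) = 9/13.
With δ = 2/3: need 1 − δ^K ≥ 9/13·(1−2/3)/(2/3), i.e. δ^K ≤ 0.6538.
Since (2/3)^1 = 0.6667 and (2/3)^2 = 0.4444, the smallest such K is 2.

2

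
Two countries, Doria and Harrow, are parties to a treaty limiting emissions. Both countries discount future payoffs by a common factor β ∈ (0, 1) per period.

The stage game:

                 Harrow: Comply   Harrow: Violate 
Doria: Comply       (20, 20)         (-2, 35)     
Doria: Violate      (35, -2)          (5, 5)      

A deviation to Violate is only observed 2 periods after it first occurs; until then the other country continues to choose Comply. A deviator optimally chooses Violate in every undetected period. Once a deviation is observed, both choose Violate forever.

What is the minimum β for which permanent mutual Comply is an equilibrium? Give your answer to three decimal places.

The best deviation is to choose Violate for all 2 undetected periods, earning 35 each, then 5 forever once detected.
Deviation value: 35(1−β^2)/(1−β) + 5β^2/(1−β); cooperation value: 20/(1−β).
IC: 20 ≥ 35(1−β^2) + 5β^2 = 35 − 30β^2.
So β^2 ≥ 15/30 = 1/2, giving β ≥ (1/2)^(1/2) ≈ 0.707.

0.707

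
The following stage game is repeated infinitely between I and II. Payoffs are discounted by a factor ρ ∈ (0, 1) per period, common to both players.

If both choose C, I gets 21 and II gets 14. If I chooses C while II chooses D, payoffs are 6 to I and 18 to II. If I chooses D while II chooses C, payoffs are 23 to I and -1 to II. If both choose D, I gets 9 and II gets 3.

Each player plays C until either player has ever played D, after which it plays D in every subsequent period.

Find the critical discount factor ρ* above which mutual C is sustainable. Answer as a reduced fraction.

4/15

I's threshold: (23−21)/(23−9) = 1/7.
II's threshold: (18−14)/(18−3) = 4/15.
1/7 < 4/15, so II binds and ρ* = 4/15.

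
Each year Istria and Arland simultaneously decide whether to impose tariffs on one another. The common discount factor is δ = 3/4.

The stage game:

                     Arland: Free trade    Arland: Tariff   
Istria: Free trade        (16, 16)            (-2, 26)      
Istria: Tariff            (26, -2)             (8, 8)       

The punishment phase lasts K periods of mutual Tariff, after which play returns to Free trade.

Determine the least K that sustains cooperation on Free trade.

No profitable deviation requires (16−8)(δ+…+δ^K) ≥ 26−16, i.e. δ+…+δ^K ≥ 5/4 ≈ 1.2500.
With δ = 3/4, the partial sums are K=1: 0.7500, K=2: 1.3125.
K = 2 is the first length at which the sum reaches 1.2500.

2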